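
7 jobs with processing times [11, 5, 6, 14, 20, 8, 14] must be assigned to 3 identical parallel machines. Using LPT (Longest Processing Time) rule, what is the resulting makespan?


Sort jobs in decreasing order (LPT): [20, 14, 14, 11, 8, 6, 5]
Assign each job to the least loaded machine:
  Machine 1: jobs [20, 6], load = 26
  Machine 2: jobs [14, 11], load = 25
  Machine 3: jobs [14, 8, 5], load = 27
Makespan = max load = 27

27


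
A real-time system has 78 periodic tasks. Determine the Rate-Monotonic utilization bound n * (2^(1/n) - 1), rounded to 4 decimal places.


Compute 2^(1/78) = 1.0089261045
Subtract 1: 1.0089261045 - 1 = 0.0089261045
Multiply by n: 78 * 0.0089261045 = 0.6962361510
Round to 4 dp: 0.6962

0.6962


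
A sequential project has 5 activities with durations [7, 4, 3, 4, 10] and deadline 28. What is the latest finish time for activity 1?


LF(activity 1) = deadline - sum of successor durations
Successors: activities 2 through 5 with durations [4, 3, 4, 10]
Sum of successor durations = 21
LF = 28 - 21 = 7

7


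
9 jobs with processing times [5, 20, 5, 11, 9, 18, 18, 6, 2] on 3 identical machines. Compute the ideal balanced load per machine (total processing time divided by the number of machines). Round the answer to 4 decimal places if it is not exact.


Total processing time = 5 + 20 + 5 + 11 + 9 + 18 + 18 + 6 + 2 = 94
Number of machines = 3
Ideal balanced load = 94 / 3 = 31.3333

31.3333


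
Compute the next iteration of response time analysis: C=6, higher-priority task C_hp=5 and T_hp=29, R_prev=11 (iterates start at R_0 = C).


R_next = C + ceil(R_prev / T_hp) * C_hp
ceil(11 / 29) = ceil(0.3793) = 1
Interference = 1 * 5 = 5
R_next = 6 + 5 = 11
R_next = R_prev, so the iteration has converged (response time = 11).

11


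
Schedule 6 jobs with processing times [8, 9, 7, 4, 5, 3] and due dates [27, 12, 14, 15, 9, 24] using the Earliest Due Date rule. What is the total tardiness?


Sort by due date (EDD order): [(5, 9), (9, 12), (7, 14), (4, 15), (3, 24), (8, 27)]
Compute completion times and tardiness:
  Job 1: p=5, d=9, C=5, tardiness=max(0,5-9)=0
  Job 2: p=9, d=12, C=14, tardiness=max(0,14-12)=2
  Job 3: p=7, d=14, C=21, tardiness=max(0,21-14)=7
  Job 4: p=4, d=15, C=25, tardiness=max(0,25-15)=10
  Job 5: p=3, d=24, C=28, tardiness=max(0,28-24)=4
  Job 6: p=8, d=27, C=36, tardiness=max(0,36-27)=9
Total tardiness = 32

32


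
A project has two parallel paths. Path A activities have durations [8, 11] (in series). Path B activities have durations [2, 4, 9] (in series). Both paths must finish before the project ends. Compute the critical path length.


Path A total = 8 + 11 = 19
Path B total = 2 + 4 + 9 = 15
Critical path = longest path = max(19, 15) = 19

19


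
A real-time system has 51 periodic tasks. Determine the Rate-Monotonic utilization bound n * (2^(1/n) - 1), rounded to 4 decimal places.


Compute 2^(1/51) = 1.0136839003
Subtract 1: 1.0136839003 - 1 = 0.0136839003
Multiply by n: 51 * 0.0136839003 = 0.6978789153
Round to 4 dp: 0.6979

0.6979


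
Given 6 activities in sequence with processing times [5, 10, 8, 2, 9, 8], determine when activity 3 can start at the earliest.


Activity 3 starts after activities 1 through 2 complete.
Predecessor durations: [5, 10]
ES = 5 + 10 = 15

15


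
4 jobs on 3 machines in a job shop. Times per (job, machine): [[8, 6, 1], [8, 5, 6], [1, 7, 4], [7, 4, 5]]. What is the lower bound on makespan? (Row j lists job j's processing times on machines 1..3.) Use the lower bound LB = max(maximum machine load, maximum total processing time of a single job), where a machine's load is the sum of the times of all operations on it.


Machine loads:
  Machine 1: 8 + 8 + 1 + 7 = 24
  Machine 2: 6 + 5 + 7 + 4 = 22
  Machine 3: 1 + 6 + 4 + 5 = 16
Max machine load = 24
Job totals:
  Job 1: 15
  Job 2: 19
  Job 3: 12
  Job 4: 16
Max job total = 19
Lower bound = max(24, 19) = 24

24


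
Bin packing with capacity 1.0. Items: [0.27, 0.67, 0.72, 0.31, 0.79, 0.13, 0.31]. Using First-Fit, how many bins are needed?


Place items sequentially using First-Fit:
  Item 0.27 -> new Bin 1
  Item 0.67 -> Bin 1 (now 0.94)
  Item 0.72 -> new Bin 2
  Item 0.31 -> new Bin 3
  Item 0.79 -> new Bin 4
  Item 0.13 -> Bin 2 (now 0.85)
  Item 0.31 -> Bin 3 (now 0.62)
Total bins used = 4

4


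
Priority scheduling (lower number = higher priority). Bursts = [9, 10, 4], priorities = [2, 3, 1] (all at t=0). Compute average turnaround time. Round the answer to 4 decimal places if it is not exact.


Sort by priority (ascending = highest first):
Order: [(1, 4), (2, 9), (3, 10)]
Completion times:
  Priority 1, burst=4, C=4
  Priority 2, burst=9, C=13
  Priority 3, burst=10, C=23
Average turnaround = 40/3 = 13.3333

13.3333


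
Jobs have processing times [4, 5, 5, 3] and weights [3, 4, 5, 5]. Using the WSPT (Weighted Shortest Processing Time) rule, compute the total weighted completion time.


Compute p/w ratios and sort ascending (WSPT): [(3, 5), (5, 5), (5, 4), (4, 3)]
Compute weighted completion times:
  Job (p=3,w=5): C=3, w*C=5*3=15
  Job (p=5,w=5): C=8, w*C=5*8=40
  Job (p=5,w=4): C=13, w*C=4*13=52
  Job (p=4,w=3): C=17, w*C=3*17=51
Total weighted completion time = 158

158


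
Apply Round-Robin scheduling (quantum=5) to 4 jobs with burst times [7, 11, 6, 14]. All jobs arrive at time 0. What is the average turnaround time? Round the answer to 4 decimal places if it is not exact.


Time quantum = 5
Execution trace:
  J1 runs 5 units, time = 5
  J2 runs 5 units, time = 10
  J3 runs 5 units, time = 15
  J4 runs 5 units, time = 20
  J1 runs 2 units, time = 22
  J2 runs 5 units, time = 27
  J3 runs 1 units, time = 28
  J4 runs 5 units, time = 33
  J2 runs 1 units, time = 34
  J4 runs 4 units, time = 38
Finish times: [22, 34, 28, 38]
Average turnaround = 122/4 = 30.5

30.5


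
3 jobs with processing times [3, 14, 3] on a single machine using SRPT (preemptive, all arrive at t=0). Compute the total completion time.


Since all jobs arrive at t=0, SRPT equals SPT ordering.
SPT order: [3, 3, 14]
Completion times:
  Job 1: p=3, C=3
  Job 2: p=3, C=6
  Job 3: p=14, C=20
Total completion time = 3 + 6 + 20 = 29

29


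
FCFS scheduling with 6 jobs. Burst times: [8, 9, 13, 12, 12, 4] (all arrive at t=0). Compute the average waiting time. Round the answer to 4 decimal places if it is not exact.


FCFS order (as given): [8, 9, 13, 12, 12, 4]
Waiting times:
  Job 1: wait = 0
  Job 2: wait = 8
  Job 3: wait = 17
  Job 4: wait = 30
  Job 5: wait = 42
  Job 6: wait = 54
Sum of waiting times = 151
Average waiting time = 151/6 = 25.1667

25.1667


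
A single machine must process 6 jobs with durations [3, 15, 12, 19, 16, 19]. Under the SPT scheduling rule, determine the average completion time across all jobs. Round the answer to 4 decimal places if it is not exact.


Sort jobs by processing time (SPT order): [3, 12, 15, 16, 19, 19]
Compute completion times sequentially:
  Job 1: processing = 3, completes at 3
  Job 2: processing = 12, completes at 15
  Job 3: processing = 15, completes at 30
  Job 4: processing = 16, completes at 46
  Job 5: processing = 19, completes at 65
  Job 6: processing = 19, completes at 84
Sum of completion times = 243
Average completion time = 243/6 = 40.5

40.5


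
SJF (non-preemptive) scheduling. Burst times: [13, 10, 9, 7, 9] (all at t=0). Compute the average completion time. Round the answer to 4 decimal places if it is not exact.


SJF order (ascending): [7, 9, 9, 10, 13]
Completion times:
  Job 1: burst=7, C=7
  Job 2: burst=9, C=16
  Job 3: burst=9, C=25
  Job 4: burst=10, C=35
  Job 5: burst=13, C=48
Average completion = 131/5 = 26.2

26.2


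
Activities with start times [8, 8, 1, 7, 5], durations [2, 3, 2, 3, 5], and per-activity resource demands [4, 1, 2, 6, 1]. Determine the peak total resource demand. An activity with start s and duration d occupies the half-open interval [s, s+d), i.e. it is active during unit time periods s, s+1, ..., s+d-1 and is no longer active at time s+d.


Each activity i is active on [start_i, start_i + duration_i).
Compute total resource usage per time slot:
  t=0: active resources = [], total = 0
  t=1: active resources = [2], total = 2
  t=2: active resources = [2], total = 2
  t=3: active resources = [], total = 0
  t=4: active resources = [], total = 0
  t=5: active resources = [1], total = 1
  t=6: active resources = [1], total = 1
  t=7: active resources = [6, 1], total = 7
  t=8: active resources = [4, 1, 6, 1], total = 12
  t=9: active resources = [4, 1, 6, 1], total = 12
  t=10: active resources = [1], total = 1
Peak resource demand = 12

12


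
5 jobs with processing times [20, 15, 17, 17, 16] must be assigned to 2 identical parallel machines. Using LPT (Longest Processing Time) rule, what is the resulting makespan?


Sort jobs in decreasing order (LPT): [20, 17, 17, 16, 15]
Assign each job to the least loaded machine:
  Machine 1: jobs [20, 16], load = 36
  Machine 2: jobs [17, 17, 15], load = 49
Makespan = max load = 49

49


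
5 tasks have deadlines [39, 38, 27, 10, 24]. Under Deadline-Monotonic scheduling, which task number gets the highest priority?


Sort tasks by relative deadline (ascending):
  Task 4: deadline = 10
  Task 5: deadline = 24
  Task 3: deadline = 27
  Task 2: deadline = 38
  Task 1: deadline = 39
Priority order (highest first): [4, 5, 3, 2, 1]
Highest priority task = 4

4


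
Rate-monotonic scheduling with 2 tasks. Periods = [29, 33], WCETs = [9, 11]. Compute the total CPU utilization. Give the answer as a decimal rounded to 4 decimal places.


Compute individual utilizations (exact fractions):
  Task 1: C/T = 9/29 (approx. 0.3103)
  Task 2: C/T = 11/33 = 1/3 (approx. 0.3333)
Total utilization U = 9/29 + 1/3 = 56/87
Rounded to 4 decimal places: U = 0.6437
RM (Liu & Layland) bound for 2 tasks = 0.828427; compare with U = 56/87 (approx. 0.643678)
U <= bound, so schedulable by RM sufficient condition.

0.6437


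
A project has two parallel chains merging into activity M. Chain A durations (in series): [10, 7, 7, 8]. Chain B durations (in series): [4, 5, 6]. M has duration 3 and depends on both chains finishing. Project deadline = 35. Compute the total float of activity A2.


Forward pass: ES(A2) = sum of predecessors on chain A = 10
EF = ES + duration = 10 + 7 = 17
Backward pass: LF(M) = deadline = 35; LS(M) = 35 - 3 = 32
LF(A2) = LS(M) - sum(successors on chain A) = 32 - 15 = 17
LS = LF - duration = 17 - 7 = 10
Total float = LS - ES = 10 - 10 = 0

0


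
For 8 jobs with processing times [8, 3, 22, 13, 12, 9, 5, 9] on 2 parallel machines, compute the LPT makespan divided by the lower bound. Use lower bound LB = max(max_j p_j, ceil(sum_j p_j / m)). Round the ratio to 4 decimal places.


LPT order: [22, 13, 12, 9, 9, 8, 5, 3]
Machine loads after assignment: [42, 39]
LPT makespan = 42
Lower bound = max(max_job, ceil(total/2)) = max(22, 41) = 41
Ratio = 42 / 41 = 1.0244

1.0244


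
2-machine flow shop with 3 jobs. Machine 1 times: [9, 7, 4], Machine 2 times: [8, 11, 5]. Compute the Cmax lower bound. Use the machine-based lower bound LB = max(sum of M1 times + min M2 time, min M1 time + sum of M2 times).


LB1 = sum(M1 times) + min(M2 times) = 20 + 5 = 25
LB2 = min(M1 times) + sum(M2 times) = 4 + 24 = 28
Lower bound = max(LB1, LB2) = max(25, 28) = 28

28


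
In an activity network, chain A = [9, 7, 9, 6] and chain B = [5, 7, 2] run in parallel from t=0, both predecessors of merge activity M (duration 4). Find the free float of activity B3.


ES(B3) = sum of predecessors on chain B = 12
EF(B3) = ES + duration = 12 + 2 = 14
Successor of B3 is M. ES(M) = max(sum(A), sum(B)) = max(31, 14) = 31
Free float = ES(successor) - EF(current) = 31 - 14 = 17

17


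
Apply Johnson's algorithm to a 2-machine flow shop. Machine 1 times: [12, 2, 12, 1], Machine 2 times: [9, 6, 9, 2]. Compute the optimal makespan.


Apply Johnson's rule:
  Group 1 (a <= b): [(4, 1, 2), (2, 2, 6)]
  Group 2 (a > b): [(1, 12, 9), (3, 12, 9)]
Optimal job order: [4, 2, 1, 3]
Schedule:
  Job 4: M1 done at 1, M2 done at 3
  Job 2: M1 done at 3, M2 done at 9
  Job 1: M1 done at 15, M2 done at 24
  Job 3: M1 done at 27, M2 done at 36
Makespan = 36

36


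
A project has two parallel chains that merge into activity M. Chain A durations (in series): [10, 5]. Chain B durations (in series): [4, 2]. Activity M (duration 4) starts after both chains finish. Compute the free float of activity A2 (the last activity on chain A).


ES(A2) = sum of predecessors on chain A = 10
EF(A2) = ES + duration = 10 + 5 = 15
Successor of A2 is M. ES(M) = max(sum(A), sum(B)) = max(15, 6) = 15
Free float = ES(successor) - EF(current) = 15 - 15 = 0

0


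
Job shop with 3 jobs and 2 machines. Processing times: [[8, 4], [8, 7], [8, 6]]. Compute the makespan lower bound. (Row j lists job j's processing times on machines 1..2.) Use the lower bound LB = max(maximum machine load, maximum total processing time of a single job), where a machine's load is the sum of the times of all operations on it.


Machine loads:
  Machine 1: 8 + 8 + 8 = 24
  Machine 2: 4 + 7 + 6 = 17
Max machine load = 24
Job totals:
  Job 1: 12
  Job 2: 15
  Job 3: 14
Max job total = 15
Lower bound = max(24, 15) = 24

24


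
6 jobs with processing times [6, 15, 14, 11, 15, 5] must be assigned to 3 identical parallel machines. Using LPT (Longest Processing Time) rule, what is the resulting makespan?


Sort jobs in decreasing order (LPT): [15, 15, 14, 11, 6, 5]
Assign each job to the least loaded machine:
  Machine 1: jobs [15, 6], load = 21
  Machine 2: jobs [15, 5], load = 20
  Machine 3: jobs [14, 11], load = 25
Makespan = max load = 25

25


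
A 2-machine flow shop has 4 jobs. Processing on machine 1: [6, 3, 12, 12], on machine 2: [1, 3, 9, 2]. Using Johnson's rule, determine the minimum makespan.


Apply Johnson's rule:
  Group 1 (a <= b): [(2, 3, 3)]
  Group 2 (a > b): [(3, 12, 9), (4, 12, 2), (1, 6, 1)]
Optimal job order: [2, 3, 4, 1]
Schedule:
  Job 2: M1 done at 3, M2 done at 6
  Job 3: M1 done at 15, M2 done at 24
  Job 4: M1 done at 27, M2 done at 29
  Job 1: M1 done at 33, M2 done at 34
Makespan = 34

34


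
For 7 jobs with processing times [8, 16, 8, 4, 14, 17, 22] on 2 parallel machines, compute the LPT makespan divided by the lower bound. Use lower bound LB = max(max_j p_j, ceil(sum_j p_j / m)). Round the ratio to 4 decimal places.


LPT order: [22, 17, 16, 14, 8, 8, 4]
Machine loads after assignment: [44, 45]
LPT makespan = 45
Lower bound = max(max_job, ceil(total/2)) = max(22, 45) = 45
Ratio = 45 / 45 = 1.0

1.0


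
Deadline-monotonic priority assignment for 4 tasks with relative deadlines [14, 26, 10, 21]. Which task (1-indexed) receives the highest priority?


Sort tasks by relative deadline (ascending):
  Task 3: deadline = 10
  Task 1: deadline = 14
  Task 4: deadline = 21
  Task 2: deadline = 26
Priority order (highest first): [3, 1, 4, 2]
Highest priority task = 3

3


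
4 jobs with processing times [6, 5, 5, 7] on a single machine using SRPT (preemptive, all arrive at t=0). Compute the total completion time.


Since all jobs arrive at t=0, SRPT equals SPT ordering.
SPT order: [5, 5, 6, 7]
Completion times:
  Job 1: p=5, C=5
  Job 2: p=5, C=10
  Job 3: p=6, C=16
  Job 4: p=7, C=23
Total completion time = 5 + 10 + 16 + 23 = 54

54


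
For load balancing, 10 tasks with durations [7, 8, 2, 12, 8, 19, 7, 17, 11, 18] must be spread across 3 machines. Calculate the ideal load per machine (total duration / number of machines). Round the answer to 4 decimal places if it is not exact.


Total processing time = 7 + 8 + 2 + 12 + 8 + 19 + 7 + 17 + 11 + 18 = 109
Number of machines = 3
Ideal balanced load = 109 / 3 = 36.3333

36.3333


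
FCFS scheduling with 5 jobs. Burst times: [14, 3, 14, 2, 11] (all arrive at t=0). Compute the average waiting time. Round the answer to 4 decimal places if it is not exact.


FCFS order (as given): [14, 3, 14, 2, 11]
Waiting times:
  Job 1: wait = 0
  Job 2: wait = 14
  Job 3: wait = 17
  Job 4: wait = 31
  Job 5: wait = 33
Sum of waiting times = 95
Average waiting time = 95/5 = 19.0

19.0


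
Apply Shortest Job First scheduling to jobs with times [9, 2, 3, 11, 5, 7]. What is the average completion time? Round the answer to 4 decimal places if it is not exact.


SJF order (ascending): [2, 3, 5, 7, 9, 11]
Completion times:
  Job 1: burst=2, C=2
  Job 2: burst=3, C=5
  Job 3: burst=5, C=10
  Job 4: burst=7, C=17
  Job 5: burst=9, C=26
  Job 6: burst=11, C=37
Average completion = 97/6 = 16.1667

16.1667


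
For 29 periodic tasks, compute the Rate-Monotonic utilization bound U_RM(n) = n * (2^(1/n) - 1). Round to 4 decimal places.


Compute 2^(1/29) = 1.0241895602
Subtract 1: 1.0241895602 - 1 = 0.0241895602
Multiply by n: 29 * 0.0241895602 = 0.7014972458
Round to 4 dp: 0.7015

0.7015


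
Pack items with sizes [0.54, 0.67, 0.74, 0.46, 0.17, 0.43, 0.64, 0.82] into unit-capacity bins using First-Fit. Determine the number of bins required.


Place items sequentially using First-Fit:
  Item 0.54 -> new Bin 1
  Item 0.67 -> new Bin 2
  Item 0.74 -> new Bin 3
  Item 0.46 -> Bin 1 (now 1.0)
  Item 0.17 -> Bin 2 (now 0.84)
  Item 0.43 -> new Bin 4
  Item 0.64 -> new Bin 5
  Item 0.82 -> new Bin 6
Total bins used = 6

6


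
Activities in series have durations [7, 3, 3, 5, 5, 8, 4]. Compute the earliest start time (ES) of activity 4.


Activity 4 starts after activities 1 through 3 complete.
Predecessor durations: [7, 3, 3]
ES = 7 + 3 + 3 = 13

13


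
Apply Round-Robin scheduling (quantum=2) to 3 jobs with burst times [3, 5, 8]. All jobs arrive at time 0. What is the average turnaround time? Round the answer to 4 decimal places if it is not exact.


Time quantum = 2
Execution trace:
  J1 runs 2 units, time = 2
  J2 runs 2 units, time = 4
  J3 runs 2 units, time = 6
  J1 runs 1 units, time = 7
  J2 runs 2 units, time = 9
  J3 runs 2 units, time = 11
  J2 runs 1 units, time = 12
  J3 runs 2 units, time = 14
  J3 runs 2 units, time = 16
Finish times: [7, 12, 16]
Average turnaround = 35/3 = 11.6667

11.6667


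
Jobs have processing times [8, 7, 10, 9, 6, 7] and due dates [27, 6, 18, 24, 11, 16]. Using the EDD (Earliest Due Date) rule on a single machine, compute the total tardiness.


Sort by due date (EDD order): [(7, 6), (6, 11), (7, 16), (10, 18), (9, 24), (8, 27)]
Compute completion times and tardiness:
  Job 1: p=7, d=6, C=7, tardiness=max(0,7-6)=1
  Job 2: p=6, d=11, C=13, tardiness=max(0,13-11)=2
  Job 3: p=7, d=16, C=20, tardiness=max(0,20-16)=4
  Job 4: p=10, d=18, C=30, tardiness=max(0,30-18)=12
  Job 5: p=9, d=24, C=39, tardiness=max(0,39-24)=15
  Job 6: p=8, d=27, C=47, tardiness=max(0,47-27)=20
Total tardiness = 54

54


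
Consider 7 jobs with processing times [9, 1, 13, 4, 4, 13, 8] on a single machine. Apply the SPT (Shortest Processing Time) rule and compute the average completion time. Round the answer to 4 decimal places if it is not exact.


Sort jobs by processing time (SPT order): [1, 4, 4, 8, 9, 13, 13]
Compute completion times sequentially:
  Job 1: processing = 1, completes at 1
  Job 2: processing = 4, completes at 5
  Job 3: processing = 4, completes at 9
  Job 4: processing = 8, completes at 17
  Job 5: processing = 9, completes at 26
  Job 6: processing = 13, completes at 39
  Job 7: processing = 13, completes at 52
Sum of completion times = 149
Average completion time = 149/7 = 21.2857

21.2857


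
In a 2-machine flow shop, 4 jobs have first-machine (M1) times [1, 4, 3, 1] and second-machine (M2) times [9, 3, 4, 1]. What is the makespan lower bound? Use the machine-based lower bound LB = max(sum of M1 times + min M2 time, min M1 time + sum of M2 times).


LB1 = sum(M1 times) + min(M2 times) = 9 + 1 = 10
LB2 = min(M1 times) + sum(M2 times) = 1 + 17 = 18
Lower bound = max(LB1, LB2) = max(10, 18) = 18

18


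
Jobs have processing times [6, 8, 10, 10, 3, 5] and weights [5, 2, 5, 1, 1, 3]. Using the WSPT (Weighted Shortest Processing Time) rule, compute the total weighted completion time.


Compute p/w ratios and sort ascending (WSPT): [(6, 5), (5, 3), (10, 5), (3, 1), (8, 2), (10, 1)]
Compute weighted completion times:
  Job (p=6,w=5): C=6, w*C=5*6=30
  Job (p=5,w=3): C=11, w*C=3*11=33
  Job (p=10,w=5): C=21, w*C=5*21=105
  Job (p=3,w=1): C=24, w*C=1*24=24
  Job (p=8,w=2): C=32, w*C=2*32=64
  Job (p=10,w=1): C=42, w*C=1*42=42
Total weighted completion time = 298

298


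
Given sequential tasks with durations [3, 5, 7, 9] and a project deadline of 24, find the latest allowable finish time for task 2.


LF(activity 2) = deadline - sum of successor durations
Successors: activities 3 through 4 with durations [7, 9]
Sum of successor durations = 16
LF = 24 - 16 = 8

8


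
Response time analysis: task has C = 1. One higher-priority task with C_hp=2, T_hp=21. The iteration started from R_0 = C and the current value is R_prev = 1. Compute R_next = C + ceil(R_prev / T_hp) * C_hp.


R_next = C + ceil(R_prev / T_hp) * C_hp
ceil(1 / 21) = ceil(0.0476) = 1
Interference = 1 * 2 = 2
R_next = 1 + 2 = 3

3


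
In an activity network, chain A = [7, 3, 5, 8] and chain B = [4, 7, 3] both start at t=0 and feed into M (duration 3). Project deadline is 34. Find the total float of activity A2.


Forward pass: ES(A2) = sum of predecessors on chain A = 7
EF = ES + duration = 7 + 3 = 10
Backward pass: LF(M) = deadline = 34; LS(M) = 34 - 3 = 31
LF(A2) = LS(M) - sum(successors on chain A) = 31 - 13 = 18
LS = LF - duration = 18 - 3 = 15
Total float = LS - ES = 15 - 7 = 8

8


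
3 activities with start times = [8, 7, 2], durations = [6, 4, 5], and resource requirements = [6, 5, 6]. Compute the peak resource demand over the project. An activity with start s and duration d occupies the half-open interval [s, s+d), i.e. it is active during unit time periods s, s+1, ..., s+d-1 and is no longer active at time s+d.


Each activity i is active on [start_i, start_i + duration_i).
Compute total resource usage per time slot:
  t=0: active resources = [], total = 0
  t=1: active resources = [], total = 0
  t=2: active resources = [6], total = 6
  t=3: active resources = [6], total = 6
  t=4: active resources = [6], total = 6
  t=5: active resources = [6], total = 6
  t=6: active resources = [6], total = 6
  t=7: active resources = [5], total = 5
  t=8: active resources = [6, 5], total = 11
  t=9: active resources = [6, 5], total = 11
  t=10: active resources = [6, 5], total = 11
  t=11: active resources = [6], total = 6
  t=12: active resources = [6], total = 6
  t=13: active resources = [6], total = 6
Peak resource demand = 11

11


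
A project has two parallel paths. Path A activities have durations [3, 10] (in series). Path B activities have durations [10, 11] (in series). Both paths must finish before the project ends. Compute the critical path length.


Path A total = 3 + 10 = 13
Path B total = 10 + 11 = 21
Critical path = longest path = max(13, 21) = 21

21


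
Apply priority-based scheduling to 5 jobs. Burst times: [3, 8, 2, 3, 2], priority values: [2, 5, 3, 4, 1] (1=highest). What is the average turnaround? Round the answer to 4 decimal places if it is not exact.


Sort by priority (ascending = highest first):
Order: [(1, 2), (2, 3), (3, 2), (4, 3), (5, 8)]
Completion times:
  Priority 1, burst=2, C=2
  Priority 2, burst=3, C=5
  Priority 3, burst=2, C=7
  Priority 4, burst=3, C=10
  Priority 5, burst=8, C=18
Average turnaround = 42/5 = 8.4

8.4


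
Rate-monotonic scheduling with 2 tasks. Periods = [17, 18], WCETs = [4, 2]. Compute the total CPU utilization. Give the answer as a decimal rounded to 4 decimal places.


Compute individual utilizations (exact fractions):
  Task 1: C/T = 4/17 (approx. 0.2353)
  Task 2: C/T = 2/18 = 1/9 (approx. 0.1111)
Total utilization U = 4/17 + 1/9 = 53/153
Rounded to 4 decimal places: U = 0.3464
RM (Liu & Layland) bound for 2 tasks = 0.828427; compare with U = 53/153 (approx. 0.346405)
U <= bound, so schedulable by RM sufficient condition.

0.3464


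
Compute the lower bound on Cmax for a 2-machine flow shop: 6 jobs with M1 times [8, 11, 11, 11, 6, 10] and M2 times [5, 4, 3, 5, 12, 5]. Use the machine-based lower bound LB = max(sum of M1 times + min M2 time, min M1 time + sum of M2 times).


LB1 = sum(M1 times) + min(M2 times) = 57 + 3 = 60
LB2 = min(M1 times) + sum(M2 times) = 6 + 34 = 40
Lower bound = max(LB1, LB2) = max(60, 40) = 60

60


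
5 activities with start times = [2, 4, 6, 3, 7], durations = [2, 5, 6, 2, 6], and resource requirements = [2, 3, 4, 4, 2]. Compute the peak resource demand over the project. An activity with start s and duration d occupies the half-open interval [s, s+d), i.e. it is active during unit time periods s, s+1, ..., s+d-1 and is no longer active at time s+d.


Each activity i is active on [start_i, start_i + duration_i).
Compute total resource usage per time slot:
  t=0: active resources = [], total = 0
  t=1: active resources = [], total = 0
  t=2: active resources = [2], total = 2
  t=3: active resources = [2, 4], total = 6
  t=4: active resources = [3, 4], total = 7
  t=5: active resources = [3], total = 3
  t=6: active resources = [3, 4], total = 7
  t=7: active resources = [3, 4, 2], total = 9
  t=8: active resources = [3, 4, 2], total = 9
  t=9: active resources = [4, 2], total = 6
  t=10: active resources = [4, 2], total = 6
  t=11: active resources = [4, 2], total = 6
  t=12: active resources = [2], total = 2
Peak resource demand = 9

9


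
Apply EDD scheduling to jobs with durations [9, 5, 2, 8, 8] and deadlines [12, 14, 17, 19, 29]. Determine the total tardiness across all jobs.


Sort by due date (EDD order): [(9, 12), (5, 14), (2, 17), (8, 19), (8, 29)]
Compute completion times and tardiness:
  Job 1: p=9, d=12, C=9, tardiness=max(0,9-12)=0
  Job 2: p=5, d=14, C=14, tardiness=max(0,14-14)=0
  Job 3: p=2, d=17, C=16, tardiness=max(0,16-17)=0
  Job 4: p=8, d=19, C=24, tardiness=max(0,24-19)=5
  Job 5: p=8, d=29, C=32, tardiness=max(0,32-29)=3
Total tardiness = 8

8


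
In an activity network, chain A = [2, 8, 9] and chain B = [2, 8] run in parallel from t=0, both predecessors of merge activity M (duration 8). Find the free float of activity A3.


ES(A3) = sum of predecessors on chain A = 10
EF(A3) = ES + duration = 10 + 9 = 19
Successor of A3 is M. ES(M) = max(sum(A), sum(B)) = max(19, 10) = 19
Free float = ES(successor) - EF(current) = 19 - 19 = 0

0


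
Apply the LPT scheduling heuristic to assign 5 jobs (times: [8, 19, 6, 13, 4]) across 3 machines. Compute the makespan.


Sort jobs in decreasing order (LPT): [19, 13, 8, 6, 4]
Assign each job to the least loaded machine:
  Machine 1: jobs [19], load = 19
  Machine 2: jobs [13, 4], load = 17
  Machine 3: jobs [8, 6], load = 14
Makespan = max load = 19

19


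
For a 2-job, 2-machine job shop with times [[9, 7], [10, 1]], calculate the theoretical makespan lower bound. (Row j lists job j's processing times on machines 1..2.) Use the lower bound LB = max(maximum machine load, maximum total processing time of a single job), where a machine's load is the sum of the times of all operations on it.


Machine loads:
  Machine 1: 9 + 10 = 19
  Machine 2: 7 + 1 = 8
Max machine load = 19
Job totals:
  Job 1: 16
  Job 2: 11
Max job total = 16
Lower bound = max(19, 16) = 19

19


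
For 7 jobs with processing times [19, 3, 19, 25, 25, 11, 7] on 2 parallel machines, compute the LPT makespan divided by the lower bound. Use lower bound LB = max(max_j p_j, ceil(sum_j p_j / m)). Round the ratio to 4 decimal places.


LPT order: [25, 25, 19, 19, 11, 7, 3]
Machine loads after assignment: [55, 54]
LPT makespan = 55
Lower bound = max(max_job, ceil(total/2)) = max(25, 55) = 55
Ratio = 55 / 55 = 1.0

1.0


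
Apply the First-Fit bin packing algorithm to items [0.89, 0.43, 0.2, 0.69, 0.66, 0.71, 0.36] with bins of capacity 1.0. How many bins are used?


Place items sequentially using First-Fit:
  Item 0.89 -> new Bin 1
  Item 0.43 -> new Bin 2
  Item 0.2 -> Bin 2 (now 0.63)
  Item 0.69 -> new Bin 3
  Item 0.66 -> new Bin 4
  Item 0.71 -> new Bin 5
  Item 0.36 -> Bin 2 (now 0.99)
Total bins used = 5

5


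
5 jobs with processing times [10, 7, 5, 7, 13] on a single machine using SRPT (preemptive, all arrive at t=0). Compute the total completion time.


Since all jobs arrive at t=0, SRPT equals SPT ordering.
SPT order: [5, 7, 7, 10, 13]
Completion times:
  Job 1: p=5, C=5
  Job 2: p=7, C=12
  Job 3: p=7, C=19
  Job 4: p=10, C=29
  Job 5: p=13, C=42
Total completion time = 5 + 12 + 19 + 29 + 42 = 107

107


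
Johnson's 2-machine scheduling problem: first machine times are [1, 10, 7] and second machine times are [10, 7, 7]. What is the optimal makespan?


Apply Johnson's rule:
  Group 1 (a <= b): [(1, 1, 10), (3, 7, 7)]
  Group 2 (a > b): [(2, 10, 7)]
Optimal job order: [1, 3, 2]
Schedule:
  Job 1: M1 done at 1, M2 done at 11
  Job 3: M1 done at 8, M2 done at 18
  Job 2: M1 done at 18, M2 done at 25
Makespan = 25

25


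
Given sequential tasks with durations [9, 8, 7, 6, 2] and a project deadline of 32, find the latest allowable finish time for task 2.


LF(activity 2) = deadline - sum of successor durations
Successors: activities 3 through 5 with durations [7, 6, 2]
Sum of successor durations = 15
LF = 32 - 15 = 17

17


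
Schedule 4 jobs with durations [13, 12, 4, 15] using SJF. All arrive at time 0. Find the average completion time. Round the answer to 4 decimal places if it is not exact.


SJF order (ascending): [4, 12, 13, 15]
Completion times:
  Job 1: burst=4, C=4
  Job 2: burst=12, C=16
  Job 3: burst=13, C=29
  Job 4: burst=15, C=44
Average completion = 93/4 = 23.25

23.25


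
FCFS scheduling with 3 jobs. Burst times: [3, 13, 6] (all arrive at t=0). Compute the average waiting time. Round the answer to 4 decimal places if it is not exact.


FCFS order (as given): [3, 13, 6]
Waiting times:
  Job 1: wait = 0
  Job 2: wait = 3
  Job 3: wait = 16
Sum of waiting times = 19
Average waiting time = 19/3 = 6.3333

6.3333


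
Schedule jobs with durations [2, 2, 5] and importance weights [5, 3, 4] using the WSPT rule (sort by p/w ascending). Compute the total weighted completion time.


Compute p/w ratios and sort ascending (WSPT): [(2, 5), (2, 3), (5, 4)]
Compute weighted completion times:
  Job (p=2,w=5): C=2, w*C=5*2=10
  Job (p=2,w=3): C=4, w*C=3*4=12
  Job (p=5,w=4): C=9, w*C=4*9=36
Total weighted completion time = 58

58


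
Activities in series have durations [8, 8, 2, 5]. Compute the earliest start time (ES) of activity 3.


Activity 3 starts after activities 1 through 2 complete.
Predecessor durations: [8, 8]
ES = 8 + 8 = 16

16


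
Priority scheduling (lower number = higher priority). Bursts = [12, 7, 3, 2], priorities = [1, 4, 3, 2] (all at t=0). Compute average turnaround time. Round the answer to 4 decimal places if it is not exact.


Sort by priority (ascending = highest first):
Order: [(1, 12), (2, 2), (3, 3), (4, 7)]
Completion times:
  Priority 1, burst=12, C=12
  Priority 2, burst=2, C=14
  Priority 3, burst=3, C=17
  Priority 4, burst=7, C=24
Average turnaround = 67/4 = 16.75

16.75


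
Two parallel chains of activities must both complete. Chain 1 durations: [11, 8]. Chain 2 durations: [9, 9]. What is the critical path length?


Path A total = 11 + 8 = 19
Path B total = 9 + 9 = 18
Critical path = longest path = max(19, 18) = 19

19


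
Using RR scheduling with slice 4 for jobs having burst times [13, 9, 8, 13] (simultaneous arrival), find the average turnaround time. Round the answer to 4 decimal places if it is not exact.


Time quantum = 4
Execution trace:
  J1 runs 4 units, time = 4
  J2 runs 4 units, time = 8
  J3 runs 4 units, time = 12
  J4 runs 4 units, time = 16
  J1 runs 4 units, time = 20
  J2 runs 4 units, time = 24
  J3 runs 4 units, time = 28
  J4 runs 4 units, time = 32
  J1 runs 4 units, time = 36
  J2 runs 1 units, time = 37
  J4 runs 4 units, time = 41
  J1 runs 1 units, time = 42
  J4 runs 1 units, time = 43
Finish times: [42, 37, 28, 43]
Average turnaround = 150/4 = 37.5

37.5


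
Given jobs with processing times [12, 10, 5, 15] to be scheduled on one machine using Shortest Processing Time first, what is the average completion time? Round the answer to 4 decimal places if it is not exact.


Sort jobs by processing time (SPT order): [5, 10, 12, 15]
Compute completion times sequentially:
  Job 1: processing = 5, completes at 5
  Job 2: processing = 10, completes at 15
  Job 3: processing = 12, completes at 27
  Job 4: processing = 15, completes at 42
Sum of completion times = 89
Average completion time = 89/4 = 22.25

22.25


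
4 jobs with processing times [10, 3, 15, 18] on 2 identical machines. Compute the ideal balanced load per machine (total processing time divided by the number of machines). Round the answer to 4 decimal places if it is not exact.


Total processing time = 10 + 3 + 15 + 18 = 46
Number of machines = 2
Ideal balanced load = 46 / 2 = 23.0

23.0


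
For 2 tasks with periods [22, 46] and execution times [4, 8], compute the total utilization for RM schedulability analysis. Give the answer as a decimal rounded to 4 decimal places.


Compute individual utilizations (exact fractions):
  Task 1: C/T = 4/22 = 2/11 (approx. 0.1818)
  Task 2: C/T = 8/46 = 4/23 (approx. 0.1739)
Total utilization U = 2/11 + 4/23 = 90/253
Rounded to 4 decimal places: U = 0.3557
RM (Liu & Layland) bound for 2 tasks = 0.828427; compare with U = 90/253 (approx. 0.355731)
U <= bound, so schedulable by RM sufficient condition.

0.3557


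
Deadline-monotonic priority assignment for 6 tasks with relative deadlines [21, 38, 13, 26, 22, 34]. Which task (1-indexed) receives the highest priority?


Sort tasks by relative deadline (ascending):
  Task 3: deadline = 13
  Task 1: deadline = 21
  Task 5: deadline = 22
  Task 4: deadline = 26
  Task 6: deadline = 34
  Task 2: deadline = 38
Priority order (highest first): [3, 1, 5, 4, 6, 2]
Highest priority task = 3

3


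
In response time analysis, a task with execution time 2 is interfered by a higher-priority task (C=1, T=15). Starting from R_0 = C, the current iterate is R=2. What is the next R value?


R_next = C + ceil(R_prev / T_hp) * C_hp
ceil(2 / 15) = ceil(0.1333) = 1
Interference = 1 * 1 = 1
R_next = 2 + 1 = 3

3


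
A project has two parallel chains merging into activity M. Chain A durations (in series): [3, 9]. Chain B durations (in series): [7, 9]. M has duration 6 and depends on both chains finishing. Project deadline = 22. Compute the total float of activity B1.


Forward pass: ES(B1) = sum of predecessors on chain B = 0
EF = ES + duration = 0 + 7 = 7
Backward pass: LF(M) = deadline = 22; LS(M) = 22 - 6 = 16
LF(B1) = LS(M) - sum(successors on chain B) = 16 - 9 = 7
LS = LF - duration = 7 - 7 = 0
Total float = LS - ES = 0 - 0 = 0

0


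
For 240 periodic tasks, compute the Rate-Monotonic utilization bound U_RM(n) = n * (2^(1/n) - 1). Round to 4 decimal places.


Compute 2^(1/240) = 1.0028922879
Subtract 1: 1.0028922879 - 1 = 0.0028922879
Multiply by n: 240 * 0.0028922879 = 0.6941490960
Round to 4 dp: 0.6941

0.6941


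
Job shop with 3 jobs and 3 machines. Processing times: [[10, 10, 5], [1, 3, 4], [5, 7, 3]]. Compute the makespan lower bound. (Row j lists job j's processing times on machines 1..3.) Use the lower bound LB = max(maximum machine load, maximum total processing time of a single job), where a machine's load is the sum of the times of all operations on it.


Machine loads:
  Machine 1: 10 + 1 + 5 = 16
  Machine 2: 10 + 3 + 7 = 20
  Machine 3: 5 + 4 + 3 = 12
Max machine load = 20
Job totals:
  Job 1: 25
  Job 2: 8
  Job 3: 15
Max job total = 25
Lower bound = max(20, 25) = 25

25


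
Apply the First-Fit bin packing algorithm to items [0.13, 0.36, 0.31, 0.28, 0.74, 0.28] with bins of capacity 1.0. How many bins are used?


Place items sequentially using First-Fit:
  Item 0.13 -> new Bin 1
  Item 0.36 -> Bin 1 (now 0.49)
  Item 0.31 -> Bin 1 (now 0.8)
  Item 0.28 -> new Bin 2
  Item 0.74 -> new Bin 3
  Item 0.28 -> Bin 2 (now 0.56)
Total bins used = 3

3


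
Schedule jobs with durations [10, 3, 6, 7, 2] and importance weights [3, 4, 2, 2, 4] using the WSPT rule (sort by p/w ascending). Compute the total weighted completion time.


Compute p/w ratios and sort ascending (WSPT): [(2, 4), (3, 4), (6, 2), (10, 3), (7, 2)]
Compute weighted completion times:
  Job (p=2,w=4): C=2, w*C=4*2=8
  Job (p=3,w=4): C=5, w*C=4*5=20
  Job (p=6,w=2): C=11, w*C=2*11=22
  Job (p=10,w=3): C=21, w*C=3*21=63
  Job (p=7,w=2): C=28, w*C=2*28=56
Total weighted completion time = 169

169


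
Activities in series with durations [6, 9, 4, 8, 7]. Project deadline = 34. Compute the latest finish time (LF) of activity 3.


LF(activity 3) = deadline - sum of successor durations
Successors: activities 4 through 5 with durations [8, 7]
Sum of successor durations = 15
LF = 34 - 15 = 19

19


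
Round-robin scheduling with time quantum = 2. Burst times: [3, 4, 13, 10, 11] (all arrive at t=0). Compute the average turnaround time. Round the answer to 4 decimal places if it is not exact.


Time quantum = 2
Execution trace:
  J1 runs 2 units, time = 2
  J2 runs 2 units, time = 4
  J3 runs 2 units, time = 6
  J4 runs 2 units, time = 8
  J5 runs 2 units, time = 10
  J1 runs 1 units, time = 11
  J2 runs 2 units, time = 13
  J3 runs 2 units, time = 15
  J4 runs 2 units, time = 17
  J5 runs 2 units, time = 19
  J3 runs 2 units, time = 21
  J4 runs 2 units, time = 23
  J5 runs 2 units, time = 25
  J3 runs 2 units, time = 27
  J4 runs 2 units, time = 29
  J5 runs 2 units, time = 31
  J3 runs 2 units, time = 33
  J4 runs 2 units, time = 35
  J5 runs 2 units, time = 37
  J3 runs 2 units, time = 39
  J5 runs 1 units, time = 40
  J3 runs 1 units, time = 41
Finish times: [11, 13, 41, 35, 40]
Average turnaround = 140/5 = 28.0

28.0


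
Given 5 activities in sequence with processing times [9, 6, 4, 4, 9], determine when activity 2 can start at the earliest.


Activity 2 starts after activities 1 through 1 complete.
Predecessor durations: [9]
ES = 9 = 9

9


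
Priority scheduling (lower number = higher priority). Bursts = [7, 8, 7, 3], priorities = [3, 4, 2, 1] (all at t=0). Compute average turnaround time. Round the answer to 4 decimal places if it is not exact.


Sort by priority (ascending = highest first):
Order: [(1, 3), (2, 7), (3, 7), (4, 8)]
Completion times:
  Priority 1, burst=3, C=3
  Priority 2, burst=7, C=10
  Priority 3, burst=7, C=17
  Priority 4, burst=8, C=25
Average turnaround = 55/4 = 13.75

13.75


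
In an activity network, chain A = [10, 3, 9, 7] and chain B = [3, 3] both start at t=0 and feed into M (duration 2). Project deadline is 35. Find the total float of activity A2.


Forward pass: ES(A2) = sum of predecessors on chain A = 10
EF = ES + duration = 10 + 3 = 13
Backward pass: LF(M) = deadline = 35; LS(M) = 35 - 2 = 33
LF(A2) = LS(M) - sum(successors on chain A) = 33 - 16 = 17
LS = LF - duration = 17 - 3 = 14
Total float = LS - ES = 14 - 10 = 4

4


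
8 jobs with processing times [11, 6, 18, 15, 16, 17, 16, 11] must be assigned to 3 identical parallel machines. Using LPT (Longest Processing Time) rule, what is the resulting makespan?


Sort jobs in decreasing order (LPT): [18, 17, 16, 16, 15, 11, 11, 6]
Assign each job to the least loaded machine:
  Machine 1: jobs [18, 11, 11], load = 40
  Machine 2: jobs [17, 15, 6], load = 38
  Machine 3: jobs [16, 16], load = 32
Makespan = max load = 40

40


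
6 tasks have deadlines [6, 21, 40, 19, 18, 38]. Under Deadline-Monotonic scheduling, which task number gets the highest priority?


Sort tasks by relative deadline (ascending):
  Task 1: deadline = 6
  Task 5: deadline = 18
  Task 4: deadline = 19
  Task 2: deadline = 21
  Task 6: deadline = 38
  Task 3: deadline = 40
Priority order (highest first): [1, 5, 4, 2, 6, 3]
Highest priority task = 1

1


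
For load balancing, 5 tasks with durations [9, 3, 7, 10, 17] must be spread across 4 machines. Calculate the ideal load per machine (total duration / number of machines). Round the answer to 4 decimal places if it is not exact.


Total processing time = 9 + 3 + 7 + 10 + 17 = 46
Number of machines = 4
Ideal balanced load = 46 / 4 = 11.5

11.5
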